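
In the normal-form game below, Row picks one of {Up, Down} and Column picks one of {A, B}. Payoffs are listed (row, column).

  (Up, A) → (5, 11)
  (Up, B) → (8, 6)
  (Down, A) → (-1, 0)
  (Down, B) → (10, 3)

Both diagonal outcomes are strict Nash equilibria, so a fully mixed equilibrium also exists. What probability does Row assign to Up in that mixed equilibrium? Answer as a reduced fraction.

Row's mix p on Up must make Column indifferent between A and B.
Column's payoff from A: 11p + 0(1−p). From B: 6p + 3(1−p).
Set equal: 5p = 3(1−p) → p = 3/8.

3/8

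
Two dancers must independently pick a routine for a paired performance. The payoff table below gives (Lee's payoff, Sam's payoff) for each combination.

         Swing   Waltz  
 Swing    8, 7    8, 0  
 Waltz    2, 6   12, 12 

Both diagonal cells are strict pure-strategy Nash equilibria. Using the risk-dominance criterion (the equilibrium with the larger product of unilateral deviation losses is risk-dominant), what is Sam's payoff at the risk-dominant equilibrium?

7

At both Swing: Lee loses 8 − 2 = 6 by deviating; Sam loses 7 − 0 = 7. Product = 6·7 = 42.
At both Waltz: Lee loses 12 − 8 = 4 by deviating; Sam loses 12 − 6 = 6. Product = 4·6 = 24.
42 > 24, so both Swing is risk-dominant. Sam's payoff there is 7.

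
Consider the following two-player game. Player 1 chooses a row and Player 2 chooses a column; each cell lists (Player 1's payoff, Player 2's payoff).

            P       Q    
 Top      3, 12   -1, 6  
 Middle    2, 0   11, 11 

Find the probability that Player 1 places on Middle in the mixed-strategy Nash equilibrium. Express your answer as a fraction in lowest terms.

6/17

Player 1's mix p on Top must make Player 2 indifferent between P and Q.
Player 2's payoff from P: 12p + 0(1−p). From Q: 6p + 11(1−p).
Set equal: 6p = 11(1−p) → p = 11/17.
Probability on Middle is 1 − 11/17 = 6/17.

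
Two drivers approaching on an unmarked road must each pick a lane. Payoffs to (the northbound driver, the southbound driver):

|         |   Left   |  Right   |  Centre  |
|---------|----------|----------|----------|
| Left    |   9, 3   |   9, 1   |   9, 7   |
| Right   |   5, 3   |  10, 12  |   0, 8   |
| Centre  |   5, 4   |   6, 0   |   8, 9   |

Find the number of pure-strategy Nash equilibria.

2

(Left, Centre): the northbound driver gets 9 (best alternative 8); the southbound driver gets 7 (best alternative 3). Neither deviates — NE.
Both Right: the northbound driver gets 10 (best alternative 9); the southbound driver gets 12 (best alternative 8). Neither deviates — NE.
Both Centre is not a NE: the northbound driver would switch to Left (9 > 8).
No other cell survives both best-response checks, so there are 2 pure NE.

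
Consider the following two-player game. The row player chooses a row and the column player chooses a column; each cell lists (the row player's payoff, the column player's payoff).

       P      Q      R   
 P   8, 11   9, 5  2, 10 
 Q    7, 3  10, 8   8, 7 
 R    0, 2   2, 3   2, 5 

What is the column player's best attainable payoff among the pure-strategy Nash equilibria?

11

Both P is a pure NE (the row player: 8 ≥ 7; the column player: 11 ≥ 10). The column player gets 11.
Both Q is a pure NE (the row player: 10 ≥ 9; the column player: 8 ≥ 7). The column player gets 8.
Every other cell has a profitable deviation for at least one player. Highest of {11, 8} is 11.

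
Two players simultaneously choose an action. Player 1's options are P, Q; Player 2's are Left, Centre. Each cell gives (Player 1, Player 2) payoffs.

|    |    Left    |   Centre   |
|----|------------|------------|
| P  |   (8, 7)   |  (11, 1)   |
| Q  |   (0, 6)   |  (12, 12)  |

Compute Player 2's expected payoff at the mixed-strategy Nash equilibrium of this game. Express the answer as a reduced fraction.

13/2

Player 1 mixes with probability p on P, chosen so Player 2 is indifferent: 7p + 6(1−p) = 1p + 12(1−p) gives p = 1/2.
Player 2's expected payoff is 7·1/2 + 6·1/2 = 13/2.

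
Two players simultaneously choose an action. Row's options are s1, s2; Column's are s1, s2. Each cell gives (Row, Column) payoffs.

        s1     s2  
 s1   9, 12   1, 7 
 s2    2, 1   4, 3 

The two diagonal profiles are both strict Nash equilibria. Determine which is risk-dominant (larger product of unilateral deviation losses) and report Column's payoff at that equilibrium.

At both s1: Row loses 9 − 2 = 7 by deviating; Column loses 12 − 7 = 5. Product = 7·5 = 35.
At both s2: Row loses 4 − 1 = 3 by deviating; Column loses 3 − 1 = 2. Product = 3·2 = 6.
35 > 6, so both s1 is risk-dominant. Column's payoff there is 12.

12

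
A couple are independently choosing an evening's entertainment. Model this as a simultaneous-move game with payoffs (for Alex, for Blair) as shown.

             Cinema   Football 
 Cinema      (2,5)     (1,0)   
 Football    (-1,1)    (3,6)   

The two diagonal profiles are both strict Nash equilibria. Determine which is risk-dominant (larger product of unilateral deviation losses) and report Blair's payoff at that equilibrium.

At both Cinema: Alex loses 2 − (-1) = 3 by deviating; Blair loses 5 − 0 = 5. Product = 3·5 = 15.
At both Football: Alex loses 3 − 1 = 2 by deviating; Blair loses 6 − 1 = 5. Product = 2·5 = 10.
15 > 10, so both Cinema is risk-dominant. Blair's payoff there is 5.

5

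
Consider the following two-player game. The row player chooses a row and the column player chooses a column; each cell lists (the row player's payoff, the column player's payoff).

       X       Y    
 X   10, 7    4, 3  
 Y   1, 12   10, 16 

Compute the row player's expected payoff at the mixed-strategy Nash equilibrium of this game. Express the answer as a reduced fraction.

The column player mixes with probability q on X, chosen so the row player is indifferent: 10q + 4(1−q) = 1q + 10(1−q) gives q = 2/5.
The row player's expected payoff (from either row, since indifferent) is 10·2/5 + 4·3/5 = 32/5.

32/5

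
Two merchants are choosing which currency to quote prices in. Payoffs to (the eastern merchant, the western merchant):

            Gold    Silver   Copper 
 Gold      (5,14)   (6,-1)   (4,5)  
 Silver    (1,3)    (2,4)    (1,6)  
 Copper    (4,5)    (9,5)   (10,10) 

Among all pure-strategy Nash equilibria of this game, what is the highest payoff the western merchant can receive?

Both Gold is a pure NE (the eastern merchant: 5 ≥ 4; the western merchant: 14 ≥ 5). The western merchant gets 14.
Both Copper is a pure NE (the eastern merchant: 10 ≥ 4; the western merchant: 10 ≥ 5). The western merchant gets 10.
Every other cell has a profitable deviation for at least one player. Highest of {14, 10} is 14.

14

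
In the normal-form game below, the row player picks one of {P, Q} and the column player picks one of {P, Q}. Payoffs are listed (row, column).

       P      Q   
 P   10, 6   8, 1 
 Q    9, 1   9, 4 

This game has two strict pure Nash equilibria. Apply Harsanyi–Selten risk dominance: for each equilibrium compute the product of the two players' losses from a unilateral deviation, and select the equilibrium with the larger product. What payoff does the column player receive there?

At both P: the row player loses 10 − 9 = 1 by deviating; the column player loses 6 − 1 = 5. Product = 1·5 = 5.
At both Q: the row player loses 9 − 8 = 1 by deviating; the column player loses 4 − 1 = 3. Product = 1·3 = 3.
5 > 3, so both P is risk-dominant. The column player's payoff there is 6.

6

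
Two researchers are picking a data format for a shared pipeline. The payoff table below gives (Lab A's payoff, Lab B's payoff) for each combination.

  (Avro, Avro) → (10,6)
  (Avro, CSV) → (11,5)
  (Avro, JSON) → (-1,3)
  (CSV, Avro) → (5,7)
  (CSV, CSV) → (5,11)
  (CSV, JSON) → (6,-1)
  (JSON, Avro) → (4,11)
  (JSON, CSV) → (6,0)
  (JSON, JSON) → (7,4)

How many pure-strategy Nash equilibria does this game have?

Both Avro: Lab A gets 10 (best alternative 5); Lab B gets 6 (best alternative 5). Neither deviates — NE.
Both JSON is not a NE: Lab B would switch to Avro (11 > 4).
No other cell survives both best-response checks, so there is 1 pure NE.

1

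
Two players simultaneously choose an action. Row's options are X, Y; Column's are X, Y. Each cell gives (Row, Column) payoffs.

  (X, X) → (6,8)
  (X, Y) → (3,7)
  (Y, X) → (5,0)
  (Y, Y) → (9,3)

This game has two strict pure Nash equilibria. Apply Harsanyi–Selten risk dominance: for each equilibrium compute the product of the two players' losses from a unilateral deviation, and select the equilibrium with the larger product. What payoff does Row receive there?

At both X: Row loses 6 − 5 = 1 by deviating; Column loses 8 − 7 = 1. Product = 1·1 = 1.
At both Y: Row loses 9 − 3 = 6 by deviating; Column loses 3 − 0 = 3. Product = 6·3 = 18.
18 > 1, so both Y is risk-dominant. Row's payoff there is 9.

9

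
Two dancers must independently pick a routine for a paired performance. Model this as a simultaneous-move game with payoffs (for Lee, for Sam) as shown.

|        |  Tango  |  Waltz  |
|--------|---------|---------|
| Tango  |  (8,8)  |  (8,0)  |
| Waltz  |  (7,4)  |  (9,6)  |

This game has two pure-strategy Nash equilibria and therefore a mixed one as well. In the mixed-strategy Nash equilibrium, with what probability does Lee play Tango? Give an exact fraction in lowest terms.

1/5

Lee's mix p on Tango must make Sam indifferent between Tango and Waltz.
Sam's payoff from Tango: 8p + 4(1−p). From Waltz: 0p + 6(1−p).
Set equal: 8p = 2(1−p) → p = 2/10 = 1/5.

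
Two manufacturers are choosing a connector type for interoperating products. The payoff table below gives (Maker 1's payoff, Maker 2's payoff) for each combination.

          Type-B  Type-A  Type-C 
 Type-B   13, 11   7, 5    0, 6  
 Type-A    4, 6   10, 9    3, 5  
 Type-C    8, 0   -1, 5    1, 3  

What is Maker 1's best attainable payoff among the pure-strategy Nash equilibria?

13

Both Type-B is a pure NE (Maker 1: 13 ≥ 8; Maker 2: 11 ≥ 6). Maker 1 gets 13.
Both Type-A is a pure NE (Maker 1: 10 ≥ 7; Maker 2: 9 ≥ 6). Maker 1 gets 10.
Every other cell has a profitable deviation for at least one player. Highest of {13, 10} is 13.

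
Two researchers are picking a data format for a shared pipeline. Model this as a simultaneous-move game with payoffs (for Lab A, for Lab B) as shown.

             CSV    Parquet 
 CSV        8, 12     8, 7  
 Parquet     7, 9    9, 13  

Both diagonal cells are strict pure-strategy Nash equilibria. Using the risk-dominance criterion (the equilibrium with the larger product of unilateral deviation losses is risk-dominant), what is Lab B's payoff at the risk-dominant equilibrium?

At both CSV: Lab A loses 8 − 7 = 1 by deviating; Lab B loses 12 − 7 = 5. Product = 1·5 = 5.
At both Parquet: Lab A loses 9 − 8 = 1 by deviating; Lab B loses 13 − 9 = 4. Product = 1·4 = 4.
5 > 4, so both CSV is risk-dominant. Lab B's payoff there is 12.

12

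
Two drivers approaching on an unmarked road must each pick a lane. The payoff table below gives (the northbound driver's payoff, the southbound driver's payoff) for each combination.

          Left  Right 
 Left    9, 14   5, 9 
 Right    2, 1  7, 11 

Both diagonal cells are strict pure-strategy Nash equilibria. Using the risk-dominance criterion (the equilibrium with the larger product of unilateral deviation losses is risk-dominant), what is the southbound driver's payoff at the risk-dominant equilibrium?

14

At both Left: the northbound driver loses 9 − 2 = 7 by deviating; the southbound driver loses 14 − 9 = 5. Product = 7·5 = 35.
At both Right: the northbound driver loses 7 − 5 = 2 by deviating; the southbound driver loses 11 − 1 = 10. Product = 2·10 = 20.
35 > 20, so both Left is risk-dominant. The southbound driver's payoff there is 14.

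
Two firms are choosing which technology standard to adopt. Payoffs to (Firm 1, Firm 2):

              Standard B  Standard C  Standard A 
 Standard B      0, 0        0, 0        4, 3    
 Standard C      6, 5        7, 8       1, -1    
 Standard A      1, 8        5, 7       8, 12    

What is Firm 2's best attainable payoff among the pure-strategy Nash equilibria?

12

Both Standard C is a pure NE (Firm 1: 7 ≥ 5; Firm 2: 8 ≥ 5). Firm 2 gets 8.
Both Standard A is a pure NE (Firm 1: 8 ≥ 4; Firm 2: 12 ≥ 8). Firm 2 gets 12.
Every other cell has a profitable deviation for at least one player. Highest of {8, 12} is 12.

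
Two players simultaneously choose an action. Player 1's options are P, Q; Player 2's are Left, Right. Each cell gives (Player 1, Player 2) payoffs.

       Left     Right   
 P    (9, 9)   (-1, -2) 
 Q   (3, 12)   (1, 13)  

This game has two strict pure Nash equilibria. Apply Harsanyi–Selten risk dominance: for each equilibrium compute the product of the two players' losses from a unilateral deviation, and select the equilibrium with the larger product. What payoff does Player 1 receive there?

At (P, Left): Player 1 loses 9 − 3 = 6 by deviating; Player 2 loses 9 − (-2) = 11. Product = 6·11 = 66.
At (Q, Right): Player 1 loses 1 − (-1) = 2 by deviating; Player 2 loses 13 − 12 = 1. Product = 2·1 = 2.
66 > 2, so (P, Left) is risk-dominant. Player 1's payoff there is 9.

9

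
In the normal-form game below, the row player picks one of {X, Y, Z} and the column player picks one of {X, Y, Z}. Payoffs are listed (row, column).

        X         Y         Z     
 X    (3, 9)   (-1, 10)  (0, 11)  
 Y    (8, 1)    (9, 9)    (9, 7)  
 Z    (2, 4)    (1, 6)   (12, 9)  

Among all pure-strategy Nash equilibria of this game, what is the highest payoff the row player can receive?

12

Both Y is a pure NE (the row player: 9 ≥ 1; the column player: 9 ≥ 7). The row player gets 9.
Both Z is a pure NE (the row player: 12 ≥ 9; the column player: 9 ≥ 6). The row player gets 12.
Every other cell has a profitable deviation for at least one player. Highest of {9, 12} is 12.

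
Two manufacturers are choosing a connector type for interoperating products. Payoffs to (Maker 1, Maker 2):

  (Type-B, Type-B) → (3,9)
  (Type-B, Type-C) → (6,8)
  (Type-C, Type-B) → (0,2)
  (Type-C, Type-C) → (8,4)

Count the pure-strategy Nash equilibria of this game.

2

Both Type-B: Maker 1 gets 3 (best alternative 0); Maker 2 gets 9 (best alternative 8). Neither deviates — NE.
Both Type-C: Maker 1 gets 8 (best alternative 6); Maker 2 gets 4 (best alternative 2). Neither deviates — NE.
(Type-B, Type-C) is not a NE: Maker 1 would switch to Type-C (8 > 6).
No other cell survives both best-response checks, so there are 2 pure NE.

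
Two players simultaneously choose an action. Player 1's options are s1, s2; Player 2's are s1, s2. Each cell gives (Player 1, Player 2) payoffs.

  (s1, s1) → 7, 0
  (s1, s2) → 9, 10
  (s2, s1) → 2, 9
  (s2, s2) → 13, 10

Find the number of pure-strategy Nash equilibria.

1

Both s2: Player 1 gets 13 (best alternative 9); Player 2 gets 10 (best alternative 9). Neither deviates — NE.
Both s1 is not a NE: Player 2 would switch to s2 (10 > 0).
No other cell survives both best-response checks, so there is 1 pure NE.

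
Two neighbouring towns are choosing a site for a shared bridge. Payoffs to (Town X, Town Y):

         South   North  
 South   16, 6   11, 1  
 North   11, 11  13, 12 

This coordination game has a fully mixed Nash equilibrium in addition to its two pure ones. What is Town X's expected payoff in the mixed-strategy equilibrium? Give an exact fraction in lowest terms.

Town Y mixes with probability q on South, chosen so Town X is indifferent: 16q + 11(1−q) = 11q + 13(1−q) gives q = 2/7.
Town X's expected payoff (from either row, since indifferent) is 16·2/7 + 11·5/7 = 87/7.

87/7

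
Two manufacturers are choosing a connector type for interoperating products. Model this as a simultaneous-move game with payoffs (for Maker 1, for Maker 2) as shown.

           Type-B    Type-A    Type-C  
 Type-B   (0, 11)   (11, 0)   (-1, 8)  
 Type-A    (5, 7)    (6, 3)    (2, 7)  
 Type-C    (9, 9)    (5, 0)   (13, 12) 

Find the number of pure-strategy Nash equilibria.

1

Both Type-C: Maker 1 gets 13 (best alternative 2); Maker 2 gets 12 (best alternative 9). Neither deviates — NE.
Both Type-A is not a NE: Maker 1 would switch to Type-B (11 > 6).
No other cell survives both best-response checks, so there is 1 pure NE.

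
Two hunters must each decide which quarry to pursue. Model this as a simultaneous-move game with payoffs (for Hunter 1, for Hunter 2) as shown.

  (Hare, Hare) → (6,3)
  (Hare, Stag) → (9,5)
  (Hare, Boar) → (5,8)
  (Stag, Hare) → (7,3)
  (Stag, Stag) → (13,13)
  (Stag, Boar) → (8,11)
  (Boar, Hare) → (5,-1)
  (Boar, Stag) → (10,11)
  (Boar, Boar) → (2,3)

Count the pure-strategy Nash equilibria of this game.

Both Stag: Hunter 1 gets 13 (best alternative 10); Hunter 2 gets 13 (best alternative 11). Neither deviates — NE.
Both Boar is not a NE: Hunter 1 would switch to Stag (8 > 2).
No other cell survives both best-response checks, so there is 1 pure NE.

1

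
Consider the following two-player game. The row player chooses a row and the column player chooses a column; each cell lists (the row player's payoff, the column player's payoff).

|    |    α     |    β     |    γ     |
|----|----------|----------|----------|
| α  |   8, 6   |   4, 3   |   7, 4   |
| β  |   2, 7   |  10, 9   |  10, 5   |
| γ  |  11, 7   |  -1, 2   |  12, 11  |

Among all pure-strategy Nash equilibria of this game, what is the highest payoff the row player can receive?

12

Both β is a pure NE (the row player: 10 ≥ 4; the column player: 9 ≥ 7). The row player gets 10.
Both γ is a pure NE (the row player: 12 ≥ 10; the column player: 11 ≥ 7). The row player gets 12.
Every other cell has a profitable deviation for at least one player. Highest of {10, 12} is 12.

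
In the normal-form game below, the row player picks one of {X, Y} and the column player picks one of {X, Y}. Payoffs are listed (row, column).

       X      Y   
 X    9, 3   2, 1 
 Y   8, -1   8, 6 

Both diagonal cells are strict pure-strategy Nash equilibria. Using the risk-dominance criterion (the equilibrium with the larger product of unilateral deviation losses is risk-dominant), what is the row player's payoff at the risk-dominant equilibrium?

8

At both X: the row player loses 9 − 8 = 1 by deviating; the column player loses 3 − 1 = 2. Product = 1·2 = 2.
At both Y: the row player loses 8 − 2 = 6 by deviating; the column player loses 6 − (-1) = 7. Product = 6·7 = 42.
42 > 2, so both Y is risk-dominant. The row player's payoff there is 8.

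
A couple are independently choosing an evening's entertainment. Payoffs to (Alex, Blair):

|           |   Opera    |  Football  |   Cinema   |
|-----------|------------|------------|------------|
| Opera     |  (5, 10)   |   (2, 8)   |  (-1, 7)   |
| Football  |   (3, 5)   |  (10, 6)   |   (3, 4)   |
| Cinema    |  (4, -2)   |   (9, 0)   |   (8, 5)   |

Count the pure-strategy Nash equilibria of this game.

3

Both Opera: Alex gets 5 (best alternative 4); Blair gets 10 (best alternative 8). Neither deviates — NE.
Both Football: Alex gets 10 (best alternative 9); Blair gets 6 (best alternative 5). Neither deviates — NE.
Both Cinema: Alex gets 8 (best alternative 3); Blair gets 5 (best alternative 0). Neither deviates — NE.
(Football, Cinema) is not a NE: Alex would switch to Cinema (8 > 3).
No other cell survives both best-response checks, so there are 3 pure NE.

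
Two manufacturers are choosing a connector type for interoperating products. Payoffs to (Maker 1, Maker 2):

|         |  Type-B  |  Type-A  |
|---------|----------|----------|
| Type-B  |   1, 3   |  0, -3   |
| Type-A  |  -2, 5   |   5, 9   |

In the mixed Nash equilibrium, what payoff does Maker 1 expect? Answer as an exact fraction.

Maker 2 mixes with probability q on Type-B, chosen so Maker 1 is indifferent: 1q + 0(1−q) = (-2)q + 5(1−q) gives q = 5/8.
Maker 1's expected payoff (from either row, since indifferent) is 1·5/8 + 0·3/8 = 5/8.

5/8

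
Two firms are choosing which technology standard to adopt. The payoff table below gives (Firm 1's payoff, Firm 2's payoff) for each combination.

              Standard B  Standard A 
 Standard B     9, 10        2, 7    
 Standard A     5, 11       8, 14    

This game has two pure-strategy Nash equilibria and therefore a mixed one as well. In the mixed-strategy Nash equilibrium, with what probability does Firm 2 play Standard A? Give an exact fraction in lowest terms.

2/5

Firm 2's mix q on Standard B must make Firm 1 indifferent between Standard B and Standard A.
Firm 1's payoff from Standard B: 9q + 2(1−q). From Standard A: 5q + 8(1−q).
Set equal: 4q = 6(1−q) → q = 6/10 = 3/5.
Probability on Standard A is 1 − 3/5 = 2/5.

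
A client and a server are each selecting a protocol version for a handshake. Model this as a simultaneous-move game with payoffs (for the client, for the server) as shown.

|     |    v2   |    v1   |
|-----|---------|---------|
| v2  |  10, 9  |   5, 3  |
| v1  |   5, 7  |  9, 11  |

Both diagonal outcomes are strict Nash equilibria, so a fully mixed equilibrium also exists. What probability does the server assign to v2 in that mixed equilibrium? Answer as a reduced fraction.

The server's mix q on v2 must make the client indifferent between v2 and v1.
The client's payoff from v2: 10q + 5(1−q). From v1: 5q + 9(1−q).
Set equal: 5q = 4(1−q) → q = 4/9.

4/9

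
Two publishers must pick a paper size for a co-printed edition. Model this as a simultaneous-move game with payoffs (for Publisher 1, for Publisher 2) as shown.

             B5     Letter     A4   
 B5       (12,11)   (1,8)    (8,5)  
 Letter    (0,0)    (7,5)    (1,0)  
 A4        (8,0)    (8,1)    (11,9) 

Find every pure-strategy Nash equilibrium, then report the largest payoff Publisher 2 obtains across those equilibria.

Both B5 is a pure NE (Publisher 1: 12 ≥ 8; Publisher 2: 11 ≥ 8). Publisher 2 gets 11.
Both A4 is a pure NE (Publisher 1: 11 ≥ 8; Publisher 2: 9 ≥ 1). Publisher 2 gets 9.
Every other cell has a profitable deviation for at least one player. Highest of {11, 9} is 11.

11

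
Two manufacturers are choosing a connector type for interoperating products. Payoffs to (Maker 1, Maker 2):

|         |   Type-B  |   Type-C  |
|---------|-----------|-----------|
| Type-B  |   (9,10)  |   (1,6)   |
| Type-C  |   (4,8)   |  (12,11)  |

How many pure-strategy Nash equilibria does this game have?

2

Both Type-B: Maker 1 gets 9 (best alternative 4); Maker 2 gets 10 (best alternative 6). Neither deviates — NE.
Both Type-C: Maker 1 gets 12 (best alternative 1); Maker 2 gets 11 (best alternative 8). Neither deviates — NE.
(Type-C, Type-B) is not a NE: Maker 1 would switch to Type-B (9 > 4).
No other cell survives both best-response checks, so there are 2 pure NE.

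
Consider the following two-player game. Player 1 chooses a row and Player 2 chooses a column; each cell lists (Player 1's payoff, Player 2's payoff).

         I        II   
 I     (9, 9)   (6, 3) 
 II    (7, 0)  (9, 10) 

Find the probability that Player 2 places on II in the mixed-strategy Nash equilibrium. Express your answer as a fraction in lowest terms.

Player 2's mix q on I must make Player 1 indifferent between I and II.
Player 1's payoff from I: 9q + 6(1−q). From II: 7q + 9(1−q).
Set equal: 2q = 3(1−q) → q = 3/5.
Probability on II is 1 − 3/5 = 2/5.

2/5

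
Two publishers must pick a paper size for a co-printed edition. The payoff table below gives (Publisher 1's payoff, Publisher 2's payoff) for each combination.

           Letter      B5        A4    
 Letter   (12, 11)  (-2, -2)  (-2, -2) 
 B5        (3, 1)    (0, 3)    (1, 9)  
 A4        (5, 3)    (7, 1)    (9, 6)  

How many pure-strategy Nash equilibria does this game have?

2

Both Letter: Publisher 1 gets 12 (best alternative 5); Publisher 2 gets 11 (best alternative -2). Neither deviates — NE.
Both A4: Publisher 1 gets 9 (best alternative 1); Publisher 2 gets 6 (best alternative 3). Neither deviates — NE.
Both B5 is not a NE: Publisher 1 would switch to A4 (7 > 0).
No other cell survives both best-response checks, so there are 2 pure NE.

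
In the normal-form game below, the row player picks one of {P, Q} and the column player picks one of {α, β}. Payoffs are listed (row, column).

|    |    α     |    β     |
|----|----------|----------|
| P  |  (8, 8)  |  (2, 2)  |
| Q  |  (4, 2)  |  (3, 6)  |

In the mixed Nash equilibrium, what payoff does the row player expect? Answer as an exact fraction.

The column player mixes with probability q on α, chosen so the row player is indifferent: 8q + 2(1−q) = 4q + 3(1−q) gives q = 1/5.
The row player's expected payoff (from either row, since indifferent) is 8·1/5 + 2·4/5 = 16/5.

16/5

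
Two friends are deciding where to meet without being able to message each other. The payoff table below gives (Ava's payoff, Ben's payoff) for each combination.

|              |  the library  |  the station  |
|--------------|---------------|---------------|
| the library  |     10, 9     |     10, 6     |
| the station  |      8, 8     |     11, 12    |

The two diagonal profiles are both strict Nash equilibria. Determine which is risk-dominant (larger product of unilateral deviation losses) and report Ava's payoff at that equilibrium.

At both the library: Ava loses 10 − 8 = 2 by deviating; Ben loses 9 − 6 = 3. Product = 2·3 = 6.
At both the station: Ava loses 11 − 10 = 1 by deviating; Ben loses 12 − 8 = 4. Product = 1·4 = 4.
6 > 4, so both the library is risk-dominant. Ava's payoff there is 10.

10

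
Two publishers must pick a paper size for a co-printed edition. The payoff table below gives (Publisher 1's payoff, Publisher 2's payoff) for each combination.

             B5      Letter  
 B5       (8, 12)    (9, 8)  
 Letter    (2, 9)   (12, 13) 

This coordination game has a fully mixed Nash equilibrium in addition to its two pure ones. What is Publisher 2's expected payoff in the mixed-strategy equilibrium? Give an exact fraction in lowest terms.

21/2

Publisher 1 mixes with probability p on B5, chosen so Publisher 2 is indifferent: 12p + 9(1−p) = 8p + 13(1−p) gives p = 1/2.
Publisher 2's expected payoff is 12·1/2 + 9·1/2 = 21/2.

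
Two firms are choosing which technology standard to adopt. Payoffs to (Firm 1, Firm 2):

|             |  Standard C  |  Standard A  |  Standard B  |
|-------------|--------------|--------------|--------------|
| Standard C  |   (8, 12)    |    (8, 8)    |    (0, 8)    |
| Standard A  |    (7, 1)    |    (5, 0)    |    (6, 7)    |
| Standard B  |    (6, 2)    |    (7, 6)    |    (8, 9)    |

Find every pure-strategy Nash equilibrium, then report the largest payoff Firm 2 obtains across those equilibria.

12

Both Standard C is a pure NE (Firm 1: 8 ≥ 7; Firm 2: 12 ≥ 8). Firm 2 gets 12.
Both Standard B is a pure NE (Firm 1: 8 ≥ 6; Firm 2: 9 ≥ 6). Firm 2 gets 9.
Every other cell has a profitable deviation for at least one player. Highest of {12, 9} is 12.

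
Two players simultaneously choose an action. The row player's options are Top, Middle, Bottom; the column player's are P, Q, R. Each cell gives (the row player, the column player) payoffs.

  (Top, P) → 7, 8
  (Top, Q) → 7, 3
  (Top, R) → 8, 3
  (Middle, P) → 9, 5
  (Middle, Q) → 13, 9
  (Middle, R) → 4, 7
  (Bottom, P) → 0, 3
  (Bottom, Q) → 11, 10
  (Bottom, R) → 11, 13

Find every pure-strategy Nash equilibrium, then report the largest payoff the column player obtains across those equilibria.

13

(Middle, Q) is a pure NE (the row player: 13 ≥ 11; the column player: 9 ≥ 7). The column player gets 9.
(Bottom, R) is a pure NE (the row player: 11 ≥ 8; the column player: 13 ≥ 10). The column player gets 13.
Every other cell has a profitable deviation for at least one player. Highest of {9, 13} is 13.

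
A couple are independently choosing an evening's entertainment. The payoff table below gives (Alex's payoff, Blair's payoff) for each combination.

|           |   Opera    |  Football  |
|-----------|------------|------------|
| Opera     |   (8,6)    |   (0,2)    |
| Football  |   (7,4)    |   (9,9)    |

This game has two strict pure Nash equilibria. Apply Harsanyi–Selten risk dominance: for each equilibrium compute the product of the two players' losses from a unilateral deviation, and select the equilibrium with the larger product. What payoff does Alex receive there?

9

At both Opera: Alex loses 8 − 7 = 1 by deviating; Blair loses 6 − 2 = 4. Product = 1·4 = 4.
At both Football: Alex loses 9 − 0 = 9 by deviating; Blair loses 9 − 4 = 5. Product = 9·5 = 45.
45 > 4, so both Football is risk-dominant. Alex's payoff there is 9.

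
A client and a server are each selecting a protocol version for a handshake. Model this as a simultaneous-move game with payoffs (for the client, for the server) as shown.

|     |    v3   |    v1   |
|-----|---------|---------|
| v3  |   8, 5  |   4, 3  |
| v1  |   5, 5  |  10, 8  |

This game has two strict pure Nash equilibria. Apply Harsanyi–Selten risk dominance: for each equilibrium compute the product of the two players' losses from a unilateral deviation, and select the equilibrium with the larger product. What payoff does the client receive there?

At both v3: the client loses 8 − 5 = 3 by deviating; the server loses 5 − 3 = 2. Product = 3·2 = 6.
At both v1: the client loses 10 − 4 = 6 by deviating; the server loses 8 − 5 = 3. Product = 6·3 = 18.
18 > 6, so both v1 is risk-dominant. The client's payoff there is 10.

10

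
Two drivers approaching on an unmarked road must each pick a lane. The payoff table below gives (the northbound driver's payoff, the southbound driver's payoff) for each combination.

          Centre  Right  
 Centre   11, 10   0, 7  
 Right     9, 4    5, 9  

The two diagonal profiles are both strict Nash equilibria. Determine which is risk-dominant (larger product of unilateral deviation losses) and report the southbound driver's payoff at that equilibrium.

9

At both Centre: the northbound driver loses 11 − 9 = 2 by deviating; the southbound driver loses 10 − 7 = 3. Product = 2·3 = 6.
At both Right: the northbound driver loses 5 − 0 = 5 by deviating; the southbound driver loses 9 − 4 = 5. Product = 5·5 = 25.
25 > 6, so both Right is risk-dominant. The southbound driver's payoff there is 9.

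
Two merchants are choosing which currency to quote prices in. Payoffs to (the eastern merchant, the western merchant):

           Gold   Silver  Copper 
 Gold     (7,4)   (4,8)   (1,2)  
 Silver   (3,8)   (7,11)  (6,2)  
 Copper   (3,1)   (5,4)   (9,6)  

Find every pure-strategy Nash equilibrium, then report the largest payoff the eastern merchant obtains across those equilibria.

Both Silver is a pure NE (the eastern merchant: 7 ≥ 5; the western merchant: 11 ≥ 8). The eastern merchant gets 7.
Both Copper is a pure NE (the eastern merchant: 9 ≥ 6; the western merchant: 6 ≥ 4). The eastern merchant gets 9.
Every other cell has a profitable deviation for at least one player. Highest of {7, 9} is 9.

9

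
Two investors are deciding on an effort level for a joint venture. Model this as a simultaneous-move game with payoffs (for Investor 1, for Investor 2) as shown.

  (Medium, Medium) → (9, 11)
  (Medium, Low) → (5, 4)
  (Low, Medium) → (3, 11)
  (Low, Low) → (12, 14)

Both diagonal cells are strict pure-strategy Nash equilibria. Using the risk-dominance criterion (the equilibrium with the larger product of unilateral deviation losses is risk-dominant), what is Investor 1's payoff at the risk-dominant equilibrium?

At both Medium: Investor 1 loses 9 − 3 = 6 by deviating; Investor 2 loses 11 − 4 = 7. Product = 6·7 = 42.
At both Low: Investor 1 loses 12 − 5 = 7 by deviating; Investor 2 loses 14 − 11 = 3. Product = 7·3 = 21.
42 > 21, so both Medium is risk-dominant. Investor 1's payoff there is 9.

9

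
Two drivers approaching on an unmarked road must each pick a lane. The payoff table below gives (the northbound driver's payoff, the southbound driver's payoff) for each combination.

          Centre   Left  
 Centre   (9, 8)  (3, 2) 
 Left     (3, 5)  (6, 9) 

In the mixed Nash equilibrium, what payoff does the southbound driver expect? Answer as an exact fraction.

The northbound driver mixes with probability p on Centre, chosen so the southbound driver is indifferent: 8p + 5(1−p) = 2p + 9(1−p) gives p = 2/5.
The southbound driver's expected payoff is 8·2/5 + 5·3/5 = 31/5.

31/5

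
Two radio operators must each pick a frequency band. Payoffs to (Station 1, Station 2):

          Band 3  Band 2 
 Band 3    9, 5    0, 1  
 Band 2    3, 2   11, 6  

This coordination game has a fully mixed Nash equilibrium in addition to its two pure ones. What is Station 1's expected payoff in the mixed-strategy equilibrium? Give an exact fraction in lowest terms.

Station 2 mixes with probability q on Band 3, chosen so Station 1 is indifferent: 9q + 0(1−q) = 3q + 11(1−q) gives q = 11/17.
Station 1's expected payoff (from either row, since indifferent) is 9·11/17 + 0·6/17 = 99/17.

99/17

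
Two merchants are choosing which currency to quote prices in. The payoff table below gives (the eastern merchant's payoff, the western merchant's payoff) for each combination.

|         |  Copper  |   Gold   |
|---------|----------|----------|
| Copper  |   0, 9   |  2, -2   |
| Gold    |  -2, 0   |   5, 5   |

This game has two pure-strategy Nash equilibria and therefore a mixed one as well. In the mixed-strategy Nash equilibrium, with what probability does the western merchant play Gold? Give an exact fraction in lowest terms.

The western merchant's mix q on Copper must make the eastern merchant indifferent between Copper and Gold.
The eastern merchant's payoff from Copper: 0q + 2(1−q). From Gold: (-2)q + 5(1−q).
Set equal: 2q = 3(1−q) → q = 3/5.
Probability on Gold is 1 − 3/5 = 2/5.

2/5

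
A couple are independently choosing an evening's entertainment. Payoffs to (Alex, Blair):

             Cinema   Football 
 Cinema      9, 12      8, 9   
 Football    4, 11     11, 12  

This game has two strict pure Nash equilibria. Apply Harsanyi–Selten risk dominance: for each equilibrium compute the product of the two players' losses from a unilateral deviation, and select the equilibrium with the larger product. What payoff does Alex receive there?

9

At both Cinema: Alex loses 9 − 4 = 5 by deviating; Blair loses 12 − 9 = 3. Product = 5·3 = 15.
At both Football: Alex loses 11 − 8 = 3 by deviating; Blair loses 12 − 11 = 1. Product = 3·1 = 3.
15 > 3, so both Cinema is risk-dominant. Alex's payoff there is 9.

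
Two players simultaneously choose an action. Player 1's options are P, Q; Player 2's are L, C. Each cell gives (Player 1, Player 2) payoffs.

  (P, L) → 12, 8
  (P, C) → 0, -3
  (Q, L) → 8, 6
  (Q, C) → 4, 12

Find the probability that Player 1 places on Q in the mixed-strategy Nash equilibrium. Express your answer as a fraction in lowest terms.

11/17

Player 1's mix p on P must make Player 2 indifferent between L and C.
Player 2's payoff from L: 8p + 6(1−p). From C: (-3)p + 12(1−p).
Set equal: 11p = 6(1−p) → p = 6/17.
Probability on Q is 1 − 6/17 = 11/17.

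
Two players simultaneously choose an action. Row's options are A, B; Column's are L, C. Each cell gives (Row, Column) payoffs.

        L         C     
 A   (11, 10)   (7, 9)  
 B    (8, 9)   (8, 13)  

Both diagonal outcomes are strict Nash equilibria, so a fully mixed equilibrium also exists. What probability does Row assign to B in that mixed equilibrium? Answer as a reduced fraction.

1/5

Row's mix p on A must make Column indifferent between L and C.
Column's payoff from L: 10p + 9(1−p). From C: 9p + 13(1−p).
Set equal: 1p = 4(1−p) → p = 4/5.
Probability on B is 1 − 4/5 = 1/5.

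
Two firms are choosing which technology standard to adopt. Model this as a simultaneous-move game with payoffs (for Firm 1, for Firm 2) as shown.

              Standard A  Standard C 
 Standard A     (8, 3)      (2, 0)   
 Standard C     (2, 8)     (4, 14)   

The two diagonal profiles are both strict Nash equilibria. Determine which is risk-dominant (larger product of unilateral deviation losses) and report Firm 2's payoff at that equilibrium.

3

At both Standard A: Firm 1 loses 8 − 2 = 6 by deviating; Firm 2 loses 3 − 0 = 3. Product = 6·3 = 18.
At both Standard C: Firm 1 loses 4 − 2 = 2 by deviating; Firm 2 loses 14 − 8 = 6. Product = 2·6 = 12.
18 > 12, so both Standard A is risk-dominant. Firm 2's payoff there is 3.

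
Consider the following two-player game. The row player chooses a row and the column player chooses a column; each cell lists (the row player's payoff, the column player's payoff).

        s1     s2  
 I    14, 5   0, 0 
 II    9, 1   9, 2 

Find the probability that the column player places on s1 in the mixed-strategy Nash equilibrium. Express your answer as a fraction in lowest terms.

9/14

The column player's mix q on s1 must make the row player indifferent between I and II.
The row player's payoff from I: 14q + 0(1−q). From II: 9q + 9(1−q).
Set equal: 5q = 9(1−q) → q = 9/14.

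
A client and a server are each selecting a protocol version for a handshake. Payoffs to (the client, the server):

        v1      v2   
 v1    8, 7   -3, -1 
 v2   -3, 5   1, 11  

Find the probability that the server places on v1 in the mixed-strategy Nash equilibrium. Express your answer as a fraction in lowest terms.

4/15

The server's mix q on v1 must make the client indifferent between v1 and v2.
The client's payoff from v1: 8q + (-3)(1−q). From v2: (-3)q + 1(1−q).
Set equal: 11q = 4(1−q) → q = 4/15.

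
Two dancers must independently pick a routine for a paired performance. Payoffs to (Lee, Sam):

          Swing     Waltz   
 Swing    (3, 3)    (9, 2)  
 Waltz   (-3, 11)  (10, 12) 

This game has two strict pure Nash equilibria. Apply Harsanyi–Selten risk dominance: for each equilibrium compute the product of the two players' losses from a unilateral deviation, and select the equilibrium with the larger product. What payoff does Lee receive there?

At both Swing: Lee loses 3 − (-3) = 6 by deviating; Sam loses 3 − 2 = 1. Product = 6·1 = 6.
At both Waltz: Lee loses 10 − 9 = 1 by deviating; Sam loses 12 − 11 = 1. Product = 1·1 = 1.
6 > 1, so both Swing is risk-dominant. Lee's payoff there is 3.

3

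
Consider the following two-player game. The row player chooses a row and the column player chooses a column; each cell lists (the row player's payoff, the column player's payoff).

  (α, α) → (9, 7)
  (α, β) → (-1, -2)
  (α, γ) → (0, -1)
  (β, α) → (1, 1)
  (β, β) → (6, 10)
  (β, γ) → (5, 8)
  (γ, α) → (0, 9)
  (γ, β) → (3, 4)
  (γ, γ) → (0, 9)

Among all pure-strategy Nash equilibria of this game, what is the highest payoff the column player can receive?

10

Both α is a pure NE (the row player: 9 ≥ 1; the column player: 7 ≥ -1). The column player gets 7.
Both β is a pure NE (the row player: 6 ≥ 3; the column player: 10 ≥ 8). The column player gets 10.
Every other cell has a profitable deviation for at least one player. Highest of {7, 10} is 10.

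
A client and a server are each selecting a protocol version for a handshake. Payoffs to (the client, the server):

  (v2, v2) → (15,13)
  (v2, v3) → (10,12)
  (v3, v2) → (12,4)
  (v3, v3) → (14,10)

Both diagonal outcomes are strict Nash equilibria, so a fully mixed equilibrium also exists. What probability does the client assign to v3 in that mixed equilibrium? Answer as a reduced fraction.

The client's mix p on v2 must make the server indifferent between v2 and v3.
The server's payoff from v2: 13p + 4(1−p). From v3: 12p + 10(1−p).
Set equal: 1p = 6(1−p) → p = 6/7.
Probability on v3 is 1 − 6/7 = 1/7.

1/7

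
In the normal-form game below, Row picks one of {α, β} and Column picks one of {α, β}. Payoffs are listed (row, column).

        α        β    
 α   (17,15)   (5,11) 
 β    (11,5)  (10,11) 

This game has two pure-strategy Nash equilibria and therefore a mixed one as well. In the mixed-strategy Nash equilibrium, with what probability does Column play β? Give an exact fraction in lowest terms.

Column's mix q on α must make Row indifferent between α and β.
Row's payoff from α: 17q + 5(1−q). From β: 11q + 10(1−q).
Set equal: 6q = 5(1−q) → q = 5/11.
Probability on β is 1 − 5/11 = 6/11.

6/11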